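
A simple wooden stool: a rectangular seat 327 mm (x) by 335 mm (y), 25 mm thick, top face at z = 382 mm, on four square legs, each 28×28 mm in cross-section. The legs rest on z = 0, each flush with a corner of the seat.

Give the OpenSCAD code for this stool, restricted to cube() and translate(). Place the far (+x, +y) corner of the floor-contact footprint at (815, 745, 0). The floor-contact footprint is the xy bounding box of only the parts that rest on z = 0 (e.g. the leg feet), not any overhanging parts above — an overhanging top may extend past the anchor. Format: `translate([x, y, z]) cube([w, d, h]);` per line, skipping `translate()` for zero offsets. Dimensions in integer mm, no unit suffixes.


// leg_h = 382 - 25 = 357
translate([488, 410, 357]) cube([327, 335, 25]);
translate([488, 410, 0]) cube([28, 28, 357]);
translate([787, 410, 0]) cube([28, 28, 357]);
translate([488, 717, 0]) cube([28, 28, 357]);
translate([787, 717, 0]) cube([28, 28, 357]);


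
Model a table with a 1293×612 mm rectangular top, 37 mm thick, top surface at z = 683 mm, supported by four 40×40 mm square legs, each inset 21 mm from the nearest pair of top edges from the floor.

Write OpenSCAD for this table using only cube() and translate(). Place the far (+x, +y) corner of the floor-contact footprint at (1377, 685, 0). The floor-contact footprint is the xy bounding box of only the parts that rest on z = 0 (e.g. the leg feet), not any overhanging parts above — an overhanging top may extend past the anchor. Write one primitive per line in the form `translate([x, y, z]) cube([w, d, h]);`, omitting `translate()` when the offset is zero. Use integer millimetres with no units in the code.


translate([105, 94, 646]) cube([1293, 612, 37]);
translate([126, 115, 0]) cube([40, 40, 646]);
translate([1337, 115, 0]) cube([40, 40, 646]);
translate([126, 645, 0]) cube([40, 40, 646]);
translate([1337, 645, 0]) cube([40, 40, 646]);


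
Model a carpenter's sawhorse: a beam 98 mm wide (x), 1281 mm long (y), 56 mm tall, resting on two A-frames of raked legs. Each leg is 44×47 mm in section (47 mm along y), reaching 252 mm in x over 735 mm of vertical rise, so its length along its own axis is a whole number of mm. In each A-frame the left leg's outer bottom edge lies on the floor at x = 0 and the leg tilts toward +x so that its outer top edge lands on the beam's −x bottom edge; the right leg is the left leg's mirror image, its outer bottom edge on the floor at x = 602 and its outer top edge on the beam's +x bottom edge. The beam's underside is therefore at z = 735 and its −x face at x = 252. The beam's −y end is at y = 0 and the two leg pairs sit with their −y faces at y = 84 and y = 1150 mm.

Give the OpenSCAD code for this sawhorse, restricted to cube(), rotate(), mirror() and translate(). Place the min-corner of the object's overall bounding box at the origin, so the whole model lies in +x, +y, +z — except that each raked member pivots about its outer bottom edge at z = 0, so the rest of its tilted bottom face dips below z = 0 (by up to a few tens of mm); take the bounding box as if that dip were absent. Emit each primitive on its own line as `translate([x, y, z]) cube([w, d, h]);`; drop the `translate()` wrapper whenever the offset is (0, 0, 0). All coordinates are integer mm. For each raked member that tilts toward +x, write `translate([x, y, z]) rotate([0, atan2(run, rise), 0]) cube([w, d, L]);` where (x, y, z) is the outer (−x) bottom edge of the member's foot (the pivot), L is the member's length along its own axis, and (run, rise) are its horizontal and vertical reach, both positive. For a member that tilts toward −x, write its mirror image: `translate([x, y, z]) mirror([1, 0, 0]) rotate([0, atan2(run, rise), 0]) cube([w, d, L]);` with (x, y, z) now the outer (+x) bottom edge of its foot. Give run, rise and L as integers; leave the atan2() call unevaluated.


// leg length = √(252² + 735²) = 777
// right-leg outer foot x = 2·252 + 98 = 602
// beam min-corner = (252, 0, 735)
translate([252, 0, 735]) cube([98, 1281, 56]);
translate([0, 84, 0]) rotate([0, atan2(252, 735), 0]) cube([44, 47, 777]);
translate([602, 84, 0]) mirror([1, 0, 0]) rotate([0, atan2(252, 735), 0]) cube([44, 47, 777]);
translate([0, 1150, 0]) rotate([0, atan2(252, 735), 0]) cube([44, 47, 777]);
translate([602, 1150, 0]) mirror([1, 0, 0]) rotate([0, atan2(252, 735), 0]) cube([44, 47, 777]);


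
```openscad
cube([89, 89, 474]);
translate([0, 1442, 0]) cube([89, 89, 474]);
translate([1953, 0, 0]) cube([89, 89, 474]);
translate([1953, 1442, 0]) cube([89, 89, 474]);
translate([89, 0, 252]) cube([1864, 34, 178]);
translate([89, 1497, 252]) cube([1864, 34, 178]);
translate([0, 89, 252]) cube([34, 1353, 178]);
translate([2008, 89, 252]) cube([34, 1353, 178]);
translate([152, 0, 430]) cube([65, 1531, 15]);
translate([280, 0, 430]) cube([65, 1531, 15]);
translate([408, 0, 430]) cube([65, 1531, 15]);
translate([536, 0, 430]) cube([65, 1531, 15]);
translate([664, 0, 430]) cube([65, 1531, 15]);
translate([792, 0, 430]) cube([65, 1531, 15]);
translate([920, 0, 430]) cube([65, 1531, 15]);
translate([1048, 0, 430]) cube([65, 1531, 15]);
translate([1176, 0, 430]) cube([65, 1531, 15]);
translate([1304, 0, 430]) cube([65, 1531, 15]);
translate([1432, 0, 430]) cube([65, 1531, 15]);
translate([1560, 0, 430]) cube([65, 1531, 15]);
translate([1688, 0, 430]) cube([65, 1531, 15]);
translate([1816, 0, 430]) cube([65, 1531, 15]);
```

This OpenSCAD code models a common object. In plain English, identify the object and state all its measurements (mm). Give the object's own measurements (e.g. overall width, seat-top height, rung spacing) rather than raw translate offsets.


A bed frame 2042 mm long (x) by 1531 mm wide (y). Four 89×89 mm corner posts, 474 mm tall, at the corners of the footprint. Four rails of 34 mm thickness and 178 mm height run between adjacent posts with their undersides at z = 252 mm, their outer faces flush with the outside of the frame (the two x-running rails run between the posts' inner faces; the two y-running rails run between the posts' inner faces). 14 slats, each 65 mm wide (x) and 15 mm thick, lie across the top of the two x-running rails, running the full 1531 mm width of the frame in y; along x they sit between the end posts with a 63 mm gap after the −x posts and between neighbouring slats, leaving 72 mm before the +x posts.


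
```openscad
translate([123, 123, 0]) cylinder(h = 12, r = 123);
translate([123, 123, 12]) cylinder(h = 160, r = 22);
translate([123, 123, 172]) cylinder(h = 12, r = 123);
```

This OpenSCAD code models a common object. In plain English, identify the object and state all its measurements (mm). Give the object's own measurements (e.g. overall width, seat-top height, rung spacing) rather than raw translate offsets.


A spool: two coaxial disc flanges of radius 123 mm and thickness 12 mm, joined by a core cylinder of radius 22 mm and height 160 mm. The lower flange rests on z = 0 and the three cylinders share a vertical axis.


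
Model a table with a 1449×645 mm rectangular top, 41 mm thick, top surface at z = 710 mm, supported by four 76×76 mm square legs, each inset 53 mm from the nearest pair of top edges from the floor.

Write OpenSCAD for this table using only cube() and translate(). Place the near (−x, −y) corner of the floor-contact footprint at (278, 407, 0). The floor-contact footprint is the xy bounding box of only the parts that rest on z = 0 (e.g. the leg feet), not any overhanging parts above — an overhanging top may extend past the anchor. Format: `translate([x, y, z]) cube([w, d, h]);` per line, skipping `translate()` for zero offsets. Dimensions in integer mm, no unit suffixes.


translate([225, 354, 669]) cube([1449, 645, 41]);
translate([278, 407, 0]) cube([76, 76, 669]);
translate([1545, 407, 0]) cube([76, 76, 669]);
translate([278, 870, 0]) cube([76, 76, 669]);
translate([1545, 870, 0]) cube([76, 76, 669]);


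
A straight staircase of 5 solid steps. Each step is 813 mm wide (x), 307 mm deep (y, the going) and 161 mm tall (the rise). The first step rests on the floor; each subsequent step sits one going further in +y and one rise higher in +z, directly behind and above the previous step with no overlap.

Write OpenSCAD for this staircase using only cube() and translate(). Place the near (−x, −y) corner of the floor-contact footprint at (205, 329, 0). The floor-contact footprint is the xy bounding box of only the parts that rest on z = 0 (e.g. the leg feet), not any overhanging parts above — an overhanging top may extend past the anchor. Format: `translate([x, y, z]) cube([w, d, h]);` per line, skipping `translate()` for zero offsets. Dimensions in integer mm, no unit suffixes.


translate([205, 329, 0]) cube([813, 307, 161]);
translate([205, 636, 161]) cube([813, 307, 161]);
translate([205, 943, 322]) cube([813, 307, 161]);
translate([205, 1250, 483]) cube([813, 307, 161]);
translate([205, 1557, 644]) cube([813, 307, 161]);


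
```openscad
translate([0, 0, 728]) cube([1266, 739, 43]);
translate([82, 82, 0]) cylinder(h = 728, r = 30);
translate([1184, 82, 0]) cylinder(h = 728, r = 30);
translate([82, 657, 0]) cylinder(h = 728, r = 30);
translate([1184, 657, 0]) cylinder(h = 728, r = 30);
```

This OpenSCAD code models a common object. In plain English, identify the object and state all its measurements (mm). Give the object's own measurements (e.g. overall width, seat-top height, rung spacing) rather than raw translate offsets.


A table: top 1266 mm (x) × 739 mm (y), 43 mm thick, upper face at z = 771 mm, on four round legs of 60 mm diameter, each leg's bounding box inset 52 mm from the nearest pair of top edges from z = 0 to the bottom of the top.


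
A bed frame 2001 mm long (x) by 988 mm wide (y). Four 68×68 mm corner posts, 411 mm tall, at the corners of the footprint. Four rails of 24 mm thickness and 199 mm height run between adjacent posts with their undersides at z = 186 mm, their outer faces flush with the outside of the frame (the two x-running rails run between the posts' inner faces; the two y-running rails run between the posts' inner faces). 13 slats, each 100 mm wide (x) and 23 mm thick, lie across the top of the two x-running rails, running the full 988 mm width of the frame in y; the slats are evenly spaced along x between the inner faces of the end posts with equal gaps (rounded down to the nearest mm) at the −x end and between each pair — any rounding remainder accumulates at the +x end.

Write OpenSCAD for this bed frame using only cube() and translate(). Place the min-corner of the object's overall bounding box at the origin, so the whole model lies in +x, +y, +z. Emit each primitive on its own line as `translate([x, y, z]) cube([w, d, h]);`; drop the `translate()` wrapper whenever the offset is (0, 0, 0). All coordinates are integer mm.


cube([68, 68, 411]);
translate([0, 920, 0]) cube([68, 68, 411]);
translate([1933, 0, 0]) cube([68, 68, 411]);
translate([1933, 920, 0]) cube([68, 68, 411]);
translate([68, 0, 186]) cube([1865, 24, 199]);
translate([68, 964, 186]) cube([1865, 24, 199]);
translate([0, 68, 186]) cube([24, 852, 199]);
translate([1977, 68, 186]) cube([24, 852, 199]);
translate([108, 0, 385]) cube([100, 988, 23]);
translate([248, 0, 385]) cube([100, 988, 23]);
translate([388, 0, 385]) cube([100, 988, 23]);
translate([528, 0, 385]) cube([100, 988, 23]);
translate([668, 0, 385]) cube([100, 988, 23]);
translate([808, 0, 385]) cube([100, 988, 23]);
translate([948, 0, 385]) cube([100, 988, 23]);
translate([1088, 0, 385]) cube([100, 988, 23]);
translate([1228, 0, 385]) cube([100, 988, 23]);
translate([1368, 0, 385]) cube([100, 988, 23]);
translate([1508, 0, 385]) cube([100, 988, 23]);
translate([1648, 0, 385]) cube([100, 988, 23]);
translate([1788, 0, 385]) cube([100, 988, 23]);


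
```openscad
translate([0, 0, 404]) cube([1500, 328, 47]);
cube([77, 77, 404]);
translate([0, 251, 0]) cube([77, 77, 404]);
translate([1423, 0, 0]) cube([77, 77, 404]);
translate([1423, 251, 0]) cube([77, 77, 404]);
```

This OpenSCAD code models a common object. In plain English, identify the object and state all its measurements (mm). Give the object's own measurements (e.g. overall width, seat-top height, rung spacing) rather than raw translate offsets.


A bench: a 1500×328 mm seat slab, 47 mm thick, top at z = 451 mm, on four 77×77 mm square legs flush with the seat corners and standing on z = 0.


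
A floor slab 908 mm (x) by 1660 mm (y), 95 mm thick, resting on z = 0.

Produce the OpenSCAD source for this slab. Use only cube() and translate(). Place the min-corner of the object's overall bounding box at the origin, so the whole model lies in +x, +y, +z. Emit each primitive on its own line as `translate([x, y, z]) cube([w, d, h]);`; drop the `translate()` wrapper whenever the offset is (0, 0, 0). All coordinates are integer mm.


cube([908, 1660, 95]);


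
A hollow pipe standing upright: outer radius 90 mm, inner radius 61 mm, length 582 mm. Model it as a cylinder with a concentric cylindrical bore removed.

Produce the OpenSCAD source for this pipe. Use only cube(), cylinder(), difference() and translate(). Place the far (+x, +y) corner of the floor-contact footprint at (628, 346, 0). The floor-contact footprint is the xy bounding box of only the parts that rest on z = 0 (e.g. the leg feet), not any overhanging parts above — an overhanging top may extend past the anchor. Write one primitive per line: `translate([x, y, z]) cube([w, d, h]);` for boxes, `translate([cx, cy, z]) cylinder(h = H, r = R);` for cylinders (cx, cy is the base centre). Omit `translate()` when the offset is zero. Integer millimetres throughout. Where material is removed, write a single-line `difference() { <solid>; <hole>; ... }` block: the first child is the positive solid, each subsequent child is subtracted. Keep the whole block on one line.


difference() { translate([538, 256, 0]) cylinder(h = 582, r = 90); translate([538, 256, 0]) cylinder(h = 582, r = 61); }


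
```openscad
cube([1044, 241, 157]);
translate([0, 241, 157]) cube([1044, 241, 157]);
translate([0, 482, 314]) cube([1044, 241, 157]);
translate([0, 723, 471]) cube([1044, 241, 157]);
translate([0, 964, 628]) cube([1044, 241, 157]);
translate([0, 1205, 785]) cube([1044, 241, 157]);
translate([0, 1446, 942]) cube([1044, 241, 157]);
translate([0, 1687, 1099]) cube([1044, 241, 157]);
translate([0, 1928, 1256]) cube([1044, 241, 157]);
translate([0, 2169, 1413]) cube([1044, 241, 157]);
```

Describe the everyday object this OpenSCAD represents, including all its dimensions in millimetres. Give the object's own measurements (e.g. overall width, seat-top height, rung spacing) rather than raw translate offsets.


A straight staircase of 10 solid steps. Each step is 1044 mm wide (x), 241 mm deep (y, the going) and 157 mm tall (the rise). The first step rests on the floor; each subsequent step sits one going further in +y and one rise higher in +z, directly behind and above the previous step with no overlap.


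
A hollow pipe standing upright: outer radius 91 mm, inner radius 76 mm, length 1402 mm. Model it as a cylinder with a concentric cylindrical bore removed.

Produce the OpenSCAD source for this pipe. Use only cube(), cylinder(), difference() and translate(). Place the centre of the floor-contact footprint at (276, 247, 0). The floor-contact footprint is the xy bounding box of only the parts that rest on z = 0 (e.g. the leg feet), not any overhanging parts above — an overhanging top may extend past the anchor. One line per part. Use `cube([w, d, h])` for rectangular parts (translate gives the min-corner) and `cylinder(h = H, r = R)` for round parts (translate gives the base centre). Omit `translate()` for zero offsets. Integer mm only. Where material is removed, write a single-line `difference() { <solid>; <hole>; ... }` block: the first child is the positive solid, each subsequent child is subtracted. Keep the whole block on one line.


difference() { translate([276, 247, 0]) cylinder(h = 1402, r = 91); translate([276, 247, 0]) cylinder(h = 1402, r = 76); }


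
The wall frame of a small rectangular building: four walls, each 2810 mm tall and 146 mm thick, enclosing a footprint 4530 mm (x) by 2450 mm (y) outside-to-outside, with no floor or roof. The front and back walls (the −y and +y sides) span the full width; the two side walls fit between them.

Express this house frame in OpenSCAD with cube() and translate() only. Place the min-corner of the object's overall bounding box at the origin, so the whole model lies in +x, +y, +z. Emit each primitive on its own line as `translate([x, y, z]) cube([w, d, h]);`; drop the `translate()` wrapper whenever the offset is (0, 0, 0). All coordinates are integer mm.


cube([4530, 146, 2810]);
translate([0, 2304, 0]) cube([4530, 146, 2810]);
translate([0, 146, 0]) cube([146, 2158, 2810]);
translate([4384, 146, 0]) cube([146, 2158, 2810]);


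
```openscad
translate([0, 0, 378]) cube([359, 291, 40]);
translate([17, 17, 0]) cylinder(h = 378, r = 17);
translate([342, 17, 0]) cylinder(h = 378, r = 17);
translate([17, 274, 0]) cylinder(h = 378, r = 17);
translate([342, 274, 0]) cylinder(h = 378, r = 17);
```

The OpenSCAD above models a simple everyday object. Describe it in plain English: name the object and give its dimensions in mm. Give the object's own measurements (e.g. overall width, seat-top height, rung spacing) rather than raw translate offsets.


A four-legged stool. The seat is a 359×291×40 mm slab whose top surface is at z = 418 mm; four round legs, each 34 mm in diameter, run from the floor (z = 0) to the underside of the seat, each leg's axis is inset half a diameter from the nearest pair of seat edges (so the leg's bounding box is flush with the corner).


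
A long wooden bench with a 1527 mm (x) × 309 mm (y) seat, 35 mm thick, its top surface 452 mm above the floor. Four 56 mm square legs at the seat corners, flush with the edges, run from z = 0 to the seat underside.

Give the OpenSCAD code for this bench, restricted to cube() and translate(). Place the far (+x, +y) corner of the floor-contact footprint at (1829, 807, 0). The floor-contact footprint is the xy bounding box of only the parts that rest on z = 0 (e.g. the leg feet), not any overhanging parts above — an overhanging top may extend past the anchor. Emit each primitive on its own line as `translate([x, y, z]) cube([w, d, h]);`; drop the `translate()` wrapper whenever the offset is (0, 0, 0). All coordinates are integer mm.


translate([302, 498, 417]) cube([1527, 309, 35]);
translate([302, 498, 0]) cube([56, 56, 417]);
translate([302, 751, 0]) cube([56, 56, 417]);
translate([1773, 498, 0]) cube([56, 56, 417]);
translate([1773, 751, 0]) cube([56, 56, 417]);


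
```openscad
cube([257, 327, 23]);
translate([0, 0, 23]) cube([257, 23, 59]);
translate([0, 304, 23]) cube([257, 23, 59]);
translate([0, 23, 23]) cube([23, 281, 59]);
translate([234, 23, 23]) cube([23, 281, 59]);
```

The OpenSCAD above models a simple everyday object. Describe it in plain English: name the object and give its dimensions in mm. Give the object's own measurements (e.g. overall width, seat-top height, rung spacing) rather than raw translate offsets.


An open-topped rectangular box: outside dimensions 257×327×82 mm, with a uniform wall and base thickness of 23 mm. The base is a full 257×327 slab on the floor; four walls sit on top of the base. The front and back walls (the −y and +y sides) span the full width; the two side walls fit between them.


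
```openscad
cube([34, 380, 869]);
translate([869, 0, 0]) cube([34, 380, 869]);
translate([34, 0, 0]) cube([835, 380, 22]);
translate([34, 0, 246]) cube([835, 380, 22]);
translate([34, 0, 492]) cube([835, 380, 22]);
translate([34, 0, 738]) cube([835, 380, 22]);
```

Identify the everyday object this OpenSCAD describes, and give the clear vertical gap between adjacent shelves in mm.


A bookshelf. The clear shelf gap is 224 mm.

Two tall side panels with 4 horizontal boards between them — a bookshelf. The first two shelf undersides are at z = 0 and z = 246; with shelf thickness 22, the clear gap is 246 − 0 − 22 = 224 mm.


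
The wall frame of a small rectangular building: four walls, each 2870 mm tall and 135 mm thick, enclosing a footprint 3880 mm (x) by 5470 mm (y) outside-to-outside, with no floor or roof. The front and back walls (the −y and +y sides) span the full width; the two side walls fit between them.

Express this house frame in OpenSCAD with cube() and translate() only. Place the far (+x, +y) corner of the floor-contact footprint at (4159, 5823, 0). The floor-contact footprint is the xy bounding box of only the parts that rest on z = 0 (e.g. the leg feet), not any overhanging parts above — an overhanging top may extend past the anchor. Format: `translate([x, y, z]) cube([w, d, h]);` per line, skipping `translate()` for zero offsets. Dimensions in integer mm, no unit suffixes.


translate([279, 353, 0]) cube([3880, 135, 2870]);
translate([279, 5688, 0]) cube([3880, 135, 2870]);
translate([279, 488, 0]) cube([135, 5200, 2870]);
translate([4024, 488, 0]) cube([135, 5200, 2870]);


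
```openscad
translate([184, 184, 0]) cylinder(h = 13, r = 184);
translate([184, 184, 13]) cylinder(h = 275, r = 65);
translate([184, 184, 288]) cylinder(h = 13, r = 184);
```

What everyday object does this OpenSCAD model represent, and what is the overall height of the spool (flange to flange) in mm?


A spool. The overall height is 301 mm.

Three coaxial cylinders, large–small–large — a spool. Two 13 mm flanges and a 275 mm core give 13 + 275 + 13 = 301 mm.


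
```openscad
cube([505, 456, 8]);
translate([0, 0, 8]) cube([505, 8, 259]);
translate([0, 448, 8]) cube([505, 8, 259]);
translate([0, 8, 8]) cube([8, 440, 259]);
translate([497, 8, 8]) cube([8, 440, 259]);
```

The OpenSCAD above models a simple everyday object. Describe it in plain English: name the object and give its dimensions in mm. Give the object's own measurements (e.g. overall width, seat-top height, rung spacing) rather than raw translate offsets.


An open-topped rectangular box: outside dimensions 505×456×267 mm, with a uniform wall and base thickness of 8 mm. The base is a full 505×456 slab on the floor; four walls sit on top of the base. The front and back walls (the −y and +y sides) span the full width; the two side walls fit between them.


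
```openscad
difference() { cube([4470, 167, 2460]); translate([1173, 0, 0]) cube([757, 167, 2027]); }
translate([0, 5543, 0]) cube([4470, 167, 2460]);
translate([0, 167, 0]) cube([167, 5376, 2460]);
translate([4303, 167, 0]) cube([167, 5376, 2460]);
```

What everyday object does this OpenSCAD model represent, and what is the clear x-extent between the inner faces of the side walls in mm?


A single room. The interior width is 4136 mm.

Four walls enclosing a rectangle with a door in the front wall — a room. Outside width 4470 minus two 167 mm walls gives 4136 mm.


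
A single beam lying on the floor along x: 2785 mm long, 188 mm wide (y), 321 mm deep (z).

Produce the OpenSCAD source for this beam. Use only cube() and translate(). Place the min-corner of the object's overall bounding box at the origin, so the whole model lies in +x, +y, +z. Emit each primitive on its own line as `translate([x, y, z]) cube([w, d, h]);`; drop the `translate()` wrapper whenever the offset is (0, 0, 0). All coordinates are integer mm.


cube([2785, 188, 321]);


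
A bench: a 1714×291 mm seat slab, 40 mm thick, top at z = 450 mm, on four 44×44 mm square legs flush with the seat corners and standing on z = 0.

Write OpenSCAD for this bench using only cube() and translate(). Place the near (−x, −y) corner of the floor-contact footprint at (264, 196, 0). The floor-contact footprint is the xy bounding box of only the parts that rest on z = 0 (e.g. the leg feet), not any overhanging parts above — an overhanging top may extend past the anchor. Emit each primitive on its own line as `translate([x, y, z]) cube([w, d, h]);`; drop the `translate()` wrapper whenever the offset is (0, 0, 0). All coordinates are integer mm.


translate([264, 196, 410]) cube([1714, 291, 40]);
translate([264, 196, 0]) cube([44, 44, 410]);
translate([264, 443, 0]) cube([44, 44, 410]);
translate([1934, 196, 0]) cube([44, 44, 410]);
translate([1934, 443, 0]) cube([44, 44, 410]);


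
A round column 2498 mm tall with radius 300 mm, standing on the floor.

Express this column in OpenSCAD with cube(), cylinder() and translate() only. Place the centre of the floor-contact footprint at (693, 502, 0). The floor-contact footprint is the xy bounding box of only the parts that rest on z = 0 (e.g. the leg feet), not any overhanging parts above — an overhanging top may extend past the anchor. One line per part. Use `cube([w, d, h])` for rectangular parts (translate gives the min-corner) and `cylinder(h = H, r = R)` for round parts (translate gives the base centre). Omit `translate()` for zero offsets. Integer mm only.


translate([693, 502, 0]) cylinder(h = 2498, r = 300);


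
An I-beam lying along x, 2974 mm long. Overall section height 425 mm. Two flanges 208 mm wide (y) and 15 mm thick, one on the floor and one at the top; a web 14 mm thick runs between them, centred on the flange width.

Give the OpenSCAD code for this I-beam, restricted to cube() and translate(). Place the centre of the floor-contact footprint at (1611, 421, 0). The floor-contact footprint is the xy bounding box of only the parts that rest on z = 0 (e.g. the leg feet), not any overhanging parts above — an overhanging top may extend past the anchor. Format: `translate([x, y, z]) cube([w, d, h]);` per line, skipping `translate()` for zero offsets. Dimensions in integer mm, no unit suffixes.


translate([124, 317, 0]) cube([2974, 208, 15]);
translate([124, 414, 15]) cube([2974, 14, 395]);
translate([124, 317, 410]) cube([2974, 208, 15]);


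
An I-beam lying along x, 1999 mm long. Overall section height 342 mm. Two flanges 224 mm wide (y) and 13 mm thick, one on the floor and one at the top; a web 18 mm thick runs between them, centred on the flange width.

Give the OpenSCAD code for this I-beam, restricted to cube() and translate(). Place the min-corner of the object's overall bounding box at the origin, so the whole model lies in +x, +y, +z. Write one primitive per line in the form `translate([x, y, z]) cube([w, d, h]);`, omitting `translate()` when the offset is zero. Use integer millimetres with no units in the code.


cube([1999, 224, 13]);
translate([0, 103, 13]) cube([1999, 18, 316]);
translate([0, 0, 329]) cube([1999, 224, 13]);


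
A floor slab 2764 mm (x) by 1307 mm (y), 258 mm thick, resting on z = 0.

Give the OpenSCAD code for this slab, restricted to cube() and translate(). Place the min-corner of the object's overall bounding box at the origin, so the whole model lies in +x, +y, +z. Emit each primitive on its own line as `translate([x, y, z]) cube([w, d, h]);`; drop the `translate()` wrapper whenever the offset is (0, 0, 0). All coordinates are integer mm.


cube([2764, 1307, 258]);


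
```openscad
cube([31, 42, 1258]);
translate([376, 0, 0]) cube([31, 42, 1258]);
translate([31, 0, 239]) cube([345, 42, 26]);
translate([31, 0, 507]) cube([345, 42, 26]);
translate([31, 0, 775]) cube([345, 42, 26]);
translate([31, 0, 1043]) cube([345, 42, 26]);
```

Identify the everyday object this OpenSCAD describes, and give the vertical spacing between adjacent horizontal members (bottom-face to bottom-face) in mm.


A ladder. The rung spacing is 268 mm.

Two tall 31×42 posts with 4 short bars between them — a ladder. Adjacent rungs sit at z = 239 and z = 507, so the spacing is 507 − 239 = 268 mm.


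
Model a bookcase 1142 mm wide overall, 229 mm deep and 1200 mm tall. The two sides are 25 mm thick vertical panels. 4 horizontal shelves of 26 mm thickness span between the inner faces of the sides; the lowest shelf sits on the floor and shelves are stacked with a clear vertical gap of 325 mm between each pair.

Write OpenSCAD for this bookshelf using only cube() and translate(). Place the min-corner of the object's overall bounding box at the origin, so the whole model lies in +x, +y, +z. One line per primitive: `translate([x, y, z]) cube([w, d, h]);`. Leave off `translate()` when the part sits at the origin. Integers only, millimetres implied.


cube([25, 229, 1200]);
translate([1117, 0, 0]) cube([25, 229, 1200]);
translate([25, 0, 0]) cube([1092, 229, 26]);
translate([25, 0, 351]) cube([1092, 229, 26]);
translate([25, 0, 702]) cube([1092, 229, 26]);
translate([25, 0, 1053]) cube([1092, 229, 26]);


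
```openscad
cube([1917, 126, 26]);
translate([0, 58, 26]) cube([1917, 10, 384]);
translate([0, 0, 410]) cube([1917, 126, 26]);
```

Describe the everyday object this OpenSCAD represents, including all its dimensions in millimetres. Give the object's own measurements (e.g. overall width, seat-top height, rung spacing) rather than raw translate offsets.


An I-beam lying along x, 1917 mm long. Overall section height 436 mm. Two flanges 126 mm wide (y) and 26 mm thick, one on the floor and one at the top; a web 10 mm thick runs between them, centred on the flange width.


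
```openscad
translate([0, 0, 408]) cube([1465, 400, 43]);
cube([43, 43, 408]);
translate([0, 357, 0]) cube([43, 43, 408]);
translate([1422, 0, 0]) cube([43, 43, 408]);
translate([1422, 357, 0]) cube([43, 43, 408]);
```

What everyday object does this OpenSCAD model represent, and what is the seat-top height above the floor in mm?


A bench. The seat-top height is 451 mm.

A long slab on four corner posts — a bench. The slab sits at z = 408 with thickness 43, so the top is 408 + 43 = 451 mm.


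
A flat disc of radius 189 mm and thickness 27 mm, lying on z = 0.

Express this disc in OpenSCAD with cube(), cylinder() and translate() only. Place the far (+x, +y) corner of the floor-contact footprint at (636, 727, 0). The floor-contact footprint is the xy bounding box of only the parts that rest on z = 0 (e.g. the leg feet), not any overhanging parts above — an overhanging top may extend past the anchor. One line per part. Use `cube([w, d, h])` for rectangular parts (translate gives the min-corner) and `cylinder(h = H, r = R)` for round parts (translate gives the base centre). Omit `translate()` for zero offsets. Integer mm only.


translate([447, 538, 0]) cylinder(h = 27, r = 189);


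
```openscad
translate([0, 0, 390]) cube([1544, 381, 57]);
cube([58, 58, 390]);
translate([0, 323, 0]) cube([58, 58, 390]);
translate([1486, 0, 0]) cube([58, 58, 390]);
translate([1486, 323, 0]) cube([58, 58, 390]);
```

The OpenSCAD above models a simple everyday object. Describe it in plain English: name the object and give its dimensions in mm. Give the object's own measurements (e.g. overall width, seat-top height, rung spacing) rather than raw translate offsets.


A bench: a 1544×381 mm seat slab, 57 mm thick, top at z = 447 mm, on four 58×58 mm square legs flush with the seat corners and standing on z = 0.


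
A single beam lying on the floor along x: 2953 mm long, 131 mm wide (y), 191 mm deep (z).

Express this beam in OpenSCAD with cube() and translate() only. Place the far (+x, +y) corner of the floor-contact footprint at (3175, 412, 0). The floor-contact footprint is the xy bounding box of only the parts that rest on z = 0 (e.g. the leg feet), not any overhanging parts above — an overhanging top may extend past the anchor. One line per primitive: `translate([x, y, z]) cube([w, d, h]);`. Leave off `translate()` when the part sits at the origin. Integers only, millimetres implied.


translate([222, 281, 0]) cube([2953, 131, 191]);


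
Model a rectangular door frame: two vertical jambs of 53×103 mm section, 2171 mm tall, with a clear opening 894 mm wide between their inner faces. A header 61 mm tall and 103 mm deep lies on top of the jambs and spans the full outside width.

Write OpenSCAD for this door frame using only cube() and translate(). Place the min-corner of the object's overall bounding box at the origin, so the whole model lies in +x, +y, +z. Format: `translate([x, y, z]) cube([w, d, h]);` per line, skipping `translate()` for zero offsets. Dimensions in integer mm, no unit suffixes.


cube([53, 103, 2171]);
translate([947, 0, 0]) cube([53, 103, 2171]);
translate([0, 0, 2171]) cube([1000, 103, 61]);


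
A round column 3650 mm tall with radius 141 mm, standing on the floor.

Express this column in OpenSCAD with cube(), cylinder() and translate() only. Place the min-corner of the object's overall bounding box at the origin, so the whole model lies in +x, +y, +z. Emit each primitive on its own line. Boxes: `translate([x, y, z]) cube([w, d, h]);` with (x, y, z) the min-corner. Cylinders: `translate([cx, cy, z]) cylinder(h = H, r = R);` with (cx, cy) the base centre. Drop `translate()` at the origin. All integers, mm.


translate([141, 141, 0]) cylinder(h = 3650, r = 141);


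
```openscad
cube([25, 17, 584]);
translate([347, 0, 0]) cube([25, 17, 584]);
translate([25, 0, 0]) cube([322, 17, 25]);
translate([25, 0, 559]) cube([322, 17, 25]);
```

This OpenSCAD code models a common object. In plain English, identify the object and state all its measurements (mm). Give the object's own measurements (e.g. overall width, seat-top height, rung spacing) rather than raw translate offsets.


A rectangular picture frame lying in the x–z plane (depth along y). The opening is 322 mm wide (x) by 534 mm tall (z), surrounded by a border 25 mm wide on all four sides. The frame is 17 mm deep and is made of two full-height vertical stiles with two horizontal rails fitted between them.


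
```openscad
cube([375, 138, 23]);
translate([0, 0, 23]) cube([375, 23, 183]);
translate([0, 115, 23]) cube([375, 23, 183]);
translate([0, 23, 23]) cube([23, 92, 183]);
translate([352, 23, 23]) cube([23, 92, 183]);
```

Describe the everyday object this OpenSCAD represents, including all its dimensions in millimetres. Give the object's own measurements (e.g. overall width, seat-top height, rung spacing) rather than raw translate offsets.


An open-topped rectangular box: outside dimensions 375×138×206 mm, with a uniform wall and base thickness of 23 mm. The base is a full 375×138 slab on the floor; four walls sit on top of the base. The front and back walls (the −y and +y sides) span the full width; the two side walls fit between them.


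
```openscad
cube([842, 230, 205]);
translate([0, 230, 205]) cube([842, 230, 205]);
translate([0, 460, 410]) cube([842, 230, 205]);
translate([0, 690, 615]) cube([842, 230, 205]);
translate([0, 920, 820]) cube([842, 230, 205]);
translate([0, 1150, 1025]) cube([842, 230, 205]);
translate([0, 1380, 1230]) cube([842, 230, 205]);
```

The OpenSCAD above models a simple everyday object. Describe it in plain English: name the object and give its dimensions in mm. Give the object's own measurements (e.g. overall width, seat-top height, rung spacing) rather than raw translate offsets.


A straight staircase of 7 solid steps. Each step is 842 mm wide (x), 230 mm deep (y, the going) and 205 mm tall (the rise). The first step rests on the floor; each subsequent step sits one going further in +y and one rise higher in +z, directly behind and above the previous step with no overlap.


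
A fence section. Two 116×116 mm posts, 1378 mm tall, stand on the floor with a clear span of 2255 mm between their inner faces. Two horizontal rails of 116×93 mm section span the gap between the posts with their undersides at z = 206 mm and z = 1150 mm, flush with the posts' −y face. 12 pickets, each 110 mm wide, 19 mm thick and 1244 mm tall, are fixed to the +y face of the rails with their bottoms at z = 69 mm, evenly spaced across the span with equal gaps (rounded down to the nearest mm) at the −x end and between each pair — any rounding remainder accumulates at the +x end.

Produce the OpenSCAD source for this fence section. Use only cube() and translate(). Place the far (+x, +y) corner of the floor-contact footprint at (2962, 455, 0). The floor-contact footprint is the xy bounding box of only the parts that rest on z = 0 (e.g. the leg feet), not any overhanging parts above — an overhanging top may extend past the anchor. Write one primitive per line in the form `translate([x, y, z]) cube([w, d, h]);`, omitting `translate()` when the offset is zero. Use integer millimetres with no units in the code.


translate([475, 339, 0]) cube([116, 116, 1378]);
translate([2846, 339, 0]) cube([116, 116, 1378]);
translate([591, 339, 206]) cube([2255, 116, 93]);
translate([591, 339, 1150]) cube([2255, 116, 93]);
translate([662, 455, 69]) cube([110, 19, 1244]);
translate([843, 455, 69]) cube([110, 19, 1244]);
translate([1024, 455, 69]) cube([110, 19, 1244]);
translate([1205, 455, 69]) cube([110, 19, 1244]);
translate([1386, 455, 69]) cube([110, 19, 1244]);
translate([1567, 455, 69]) cube([110, 19, 1244]);
translate([1748, 455, 69]) cube([110, 19, 1244]);
translate([1929, 455, 69]) cube([110, 19, 1244]);
translate([2110, 455, 69]) cube([110, 19, 1244]);
translate([2291, 455, 69]) cube([110, 19, 1244]);
translate([2472, 455, 69]) cube([110, 19, 1244]);
translate([2653, 455, 69]) cube([110, 19, 1244]);


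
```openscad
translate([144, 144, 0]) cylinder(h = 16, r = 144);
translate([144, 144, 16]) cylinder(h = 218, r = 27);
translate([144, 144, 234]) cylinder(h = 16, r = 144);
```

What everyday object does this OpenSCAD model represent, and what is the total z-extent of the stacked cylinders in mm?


A spool. The overall height is 250 mm.

Three coaxial cylinders, large–small–large — a spool. Two 16 mm flanges and a 218 mm core give 16 + 218 + 16 = 250 mm.


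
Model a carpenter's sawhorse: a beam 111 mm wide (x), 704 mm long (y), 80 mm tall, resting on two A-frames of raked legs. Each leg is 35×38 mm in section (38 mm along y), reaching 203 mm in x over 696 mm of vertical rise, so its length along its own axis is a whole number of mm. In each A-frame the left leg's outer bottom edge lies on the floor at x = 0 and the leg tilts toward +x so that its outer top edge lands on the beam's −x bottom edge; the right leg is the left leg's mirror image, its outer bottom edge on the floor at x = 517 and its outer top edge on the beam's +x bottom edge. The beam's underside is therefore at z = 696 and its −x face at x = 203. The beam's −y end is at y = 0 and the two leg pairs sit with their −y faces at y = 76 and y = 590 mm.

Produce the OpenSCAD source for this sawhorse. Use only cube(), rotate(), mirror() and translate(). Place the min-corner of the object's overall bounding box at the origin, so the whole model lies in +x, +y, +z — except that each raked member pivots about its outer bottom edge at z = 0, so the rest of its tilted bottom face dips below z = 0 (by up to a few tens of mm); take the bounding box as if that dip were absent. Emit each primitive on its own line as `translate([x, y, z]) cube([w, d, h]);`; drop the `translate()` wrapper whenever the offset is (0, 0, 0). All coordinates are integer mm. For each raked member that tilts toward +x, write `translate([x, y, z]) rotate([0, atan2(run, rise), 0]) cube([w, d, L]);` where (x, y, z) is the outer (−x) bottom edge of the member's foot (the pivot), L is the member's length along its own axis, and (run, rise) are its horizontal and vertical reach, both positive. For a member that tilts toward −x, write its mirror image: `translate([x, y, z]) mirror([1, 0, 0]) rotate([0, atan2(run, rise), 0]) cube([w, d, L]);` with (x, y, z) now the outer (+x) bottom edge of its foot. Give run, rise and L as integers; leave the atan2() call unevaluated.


translate([203, 0, 696]) cube([111, 704, 80]);
translate([0, 76, 0]) rotate([0, atan2(203, 696), 0]) cube([35, 38, 725]);
translate([517, 76, 0]) mirror([1, 0, 0]) rotate([0, atan2(203, 696), 0]) cube([35, 38, 725]);
translate([0, 590, 0]) rotate([0, atan2(203, 696), 0]) cube([35, 38, 725]);
translate([517, 590, 0]) mirror([1, 0, 0]) rotate([0, atan2(203, 696), 0]) cube([35, 38, 725]);


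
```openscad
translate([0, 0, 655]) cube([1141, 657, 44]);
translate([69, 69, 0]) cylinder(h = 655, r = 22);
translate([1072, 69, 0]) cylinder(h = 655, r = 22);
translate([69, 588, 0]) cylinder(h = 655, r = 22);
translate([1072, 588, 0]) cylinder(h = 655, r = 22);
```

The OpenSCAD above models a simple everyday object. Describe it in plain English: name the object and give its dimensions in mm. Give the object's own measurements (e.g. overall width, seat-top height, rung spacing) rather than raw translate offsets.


A rectangular dining table. The top is 1141×657×44 mm with its upper surface at z = 699 mm. It stands on four round legs of 44 mm diameter, each leg's bounding box inset 47 mm from the nearest pair of top edges, running from the floor to the underside of the top.
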